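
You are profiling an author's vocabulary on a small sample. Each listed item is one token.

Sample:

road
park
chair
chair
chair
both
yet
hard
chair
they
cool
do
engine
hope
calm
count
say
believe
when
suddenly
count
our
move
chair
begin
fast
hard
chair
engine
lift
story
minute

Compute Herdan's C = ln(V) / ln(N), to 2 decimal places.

0.92

N = 32, V = 24.
ln(V) = 3.178054, ln(N) = 3.465736
C = 3.178054 / 3.465736 = 0.92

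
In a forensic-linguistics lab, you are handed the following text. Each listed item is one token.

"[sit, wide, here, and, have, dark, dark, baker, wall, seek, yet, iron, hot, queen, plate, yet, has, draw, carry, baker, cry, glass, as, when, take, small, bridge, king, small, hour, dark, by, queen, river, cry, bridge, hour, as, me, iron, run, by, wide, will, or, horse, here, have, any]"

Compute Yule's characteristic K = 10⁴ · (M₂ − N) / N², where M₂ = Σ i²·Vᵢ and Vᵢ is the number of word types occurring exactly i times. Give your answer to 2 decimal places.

133.28

Frequencies: dark:3, wide:2, here:2, have:2, baker:2, yet:2, iron:2, queen:2, cry:2, as:2, small:2, bridge:2, hour:2, by:2, sit:1, and:1, wall:1, seek:1, hot:1, plate:1, … (14 more, each freq 1)
N = 49. Frequency spectrum: V_1=20, V_2=13, V_3=1
M₂ = 1²·20 + 2²·13 + 3²·1 = 81
K = 10000 × (81 − 49) / 49² = 133.28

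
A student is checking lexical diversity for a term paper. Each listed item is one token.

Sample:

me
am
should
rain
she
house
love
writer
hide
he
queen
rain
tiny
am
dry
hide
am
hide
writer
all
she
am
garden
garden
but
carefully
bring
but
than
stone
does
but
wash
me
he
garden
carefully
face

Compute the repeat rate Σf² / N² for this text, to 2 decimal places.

0.06

Frequencies: am:4, hide:3, garden:3, but:3, me:2, rain:2, she:2, writer:2, he:2, carefully:2, should:1, house:1, love:1, queen:1, tiny:1, dry:1, all:1, bring:1, than:1, stone:1, … (3 more, each freq 1)
Σf² = 80; N² = 1444
Repeat rate = 80 / 1444 = 0.06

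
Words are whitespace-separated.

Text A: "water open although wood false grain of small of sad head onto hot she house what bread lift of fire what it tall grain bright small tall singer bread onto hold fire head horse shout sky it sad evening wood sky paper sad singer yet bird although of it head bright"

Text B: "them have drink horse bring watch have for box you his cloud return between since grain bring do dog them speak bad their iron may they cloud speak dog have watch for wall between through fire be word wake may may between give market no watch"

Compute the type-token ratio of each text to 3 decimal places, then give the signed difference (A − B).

-0.108

TTR(A) = 30/51 = 0.588
TTR(B) = 32/46 = 0.696
Difference = 0.588 − 0.696 = -0.108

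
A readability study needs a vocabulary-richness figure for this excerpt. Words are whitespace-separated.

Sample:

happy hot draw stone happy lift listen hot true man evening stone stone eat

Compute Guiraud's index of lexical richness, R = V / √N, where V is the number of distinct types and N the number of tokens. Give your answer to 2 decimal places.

2.67

N = 14, V = 10.
√N = 3.741657
R = 10 / 3.741657 = 2.67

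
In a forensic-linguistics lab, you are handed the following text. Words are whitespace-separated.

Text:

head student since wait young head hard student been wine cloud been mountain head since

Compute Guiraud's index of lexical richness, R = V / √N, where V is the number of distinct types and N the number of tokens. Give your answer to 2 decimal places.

N = 15, V = 10.
√N = 3.872983
R = 10 / 3.872983 = 2.58

2.58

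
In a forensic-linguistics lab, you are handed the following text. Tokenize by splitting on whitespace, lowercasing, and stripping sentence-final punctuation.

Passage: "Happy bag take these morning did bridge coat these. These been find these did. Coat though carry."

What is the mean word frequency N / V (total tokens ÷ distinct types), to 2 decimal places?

1.42

N = 17 tokens, V = 12 types.
Mean frequency = N / V = 17 / 12 = 1.42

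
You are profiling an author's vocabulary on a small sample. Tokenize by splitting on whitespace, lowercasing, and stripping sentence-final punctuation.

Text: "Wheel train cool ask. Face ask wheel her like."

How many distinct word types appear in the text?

7

Distinct types: {ask, cool, face, her, like, train, wheel}
V = 7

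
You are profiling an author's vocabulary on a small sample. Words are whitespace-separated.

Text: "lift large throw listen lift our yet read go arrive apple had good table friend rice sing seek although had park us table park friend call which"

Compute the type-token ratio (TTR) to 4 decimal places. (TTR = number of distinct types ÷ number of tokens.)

0.8148

N = 27 tokens, V = 22 types.
TTR = V / N = 22 / 27 = 0.8148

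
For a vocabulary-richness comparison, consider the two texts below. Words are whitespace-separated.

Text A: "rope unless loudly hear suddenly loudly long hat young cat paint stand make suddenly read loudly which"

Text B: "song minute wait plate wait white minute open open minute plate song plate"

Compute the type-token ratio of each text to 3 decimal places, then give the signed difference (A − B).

TTR(A) = 14/17 = 0.824
TTR(B) = 6/13 = 0.462
Difference = 0.824 − 0.462 = 0.362

0.362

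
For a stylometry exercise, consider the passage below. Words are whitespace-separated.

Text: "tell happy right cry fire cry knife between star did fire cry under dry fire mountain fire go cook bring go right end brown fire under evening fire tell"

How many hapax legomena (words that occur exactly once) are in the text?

Frequencies: fire:6, cry:3, tell:2, right:2, under:2, go:2, happy:1, knife:1, between:1, star:1, did:1, dry:1, mountain:1, cook:1, bring:1, end:1, brown:1, evening:1
Hapax (freq=1): between, bring, brown, cook, did, dry, end, evening, happy, knife, mountain, star

12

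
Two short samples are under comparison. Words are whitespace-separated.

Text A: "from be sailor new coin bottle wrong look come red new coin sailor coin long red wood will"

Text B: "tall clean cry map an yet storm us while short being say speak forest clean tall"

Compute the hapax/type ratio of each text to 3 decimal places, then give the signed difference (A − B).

-0.165

A: hapax=9, V=13, ratio=0.692
B: hapax=12, V=14, ratio=0.857
Difference = 0.692 − 0.857 = -0.165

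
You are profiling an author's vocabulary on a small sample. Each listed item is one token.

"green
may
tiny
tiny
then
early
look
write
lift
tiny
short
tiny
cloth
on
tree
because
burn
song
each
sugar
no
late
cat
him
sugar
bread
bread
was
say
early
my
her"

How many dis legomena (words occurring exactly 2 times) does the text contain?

Frequencies: tiny:4, early:2, sugar:2, bread:2, green:1, may:1, then:1, look:1, write:1, lift:1, short:1, cloth:1, on:1, tree:1, because:1, burn:1, song:1, each:1, no:1, late:1, … (6 more, each freq 1)
Words with frequency 2: bread, early, sugar

3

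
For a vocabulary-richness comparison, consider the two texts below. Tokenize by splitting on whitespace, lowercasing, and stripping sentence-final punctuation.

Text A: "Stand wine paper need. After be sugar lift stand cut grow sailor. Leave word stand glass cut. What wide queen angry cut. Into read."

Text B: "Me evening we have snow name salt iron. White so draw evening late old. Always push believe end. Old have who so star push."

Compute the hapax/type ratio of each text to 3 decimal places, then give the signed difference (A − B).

0.163

A: hapax=18, V=20, ratio=0.900
B: hapax=14, V=19, ratio=0.737
Difference = 0.900 − 0.737 = 0.163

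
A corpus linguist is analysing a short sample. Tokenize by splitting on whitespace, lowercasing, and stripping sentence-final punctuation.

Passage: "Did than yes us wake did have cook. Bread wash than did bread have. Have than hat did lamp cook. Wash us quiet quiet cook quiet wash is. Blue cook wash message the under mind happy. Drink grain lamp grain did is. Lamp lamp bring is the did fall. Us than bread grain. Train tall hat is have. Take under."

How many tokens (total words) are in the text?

60

Tokens: did, than, yes, us, wake, did, have, cook, bread, wash, than, did, bread, have, have, than, hat, did, lamp, cook, wash, us, quiet, quiet, cook, quiet, wash, is, blue, cook, wash, message, the, under, mind, happy, drink, grain, lamp, grain, did, is, lamp, lamp, bring, is, the, did, fall, us, than, bread, grain, train, tall, hat, is, have, take, under
N = 60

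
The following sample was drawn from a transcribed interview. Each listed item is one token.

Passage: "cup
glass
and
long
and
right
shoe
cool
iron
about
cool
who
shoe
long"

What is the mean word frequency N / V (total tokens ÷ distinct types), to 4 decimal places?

1.4000

N = 14 tokens, V = 10 types.
Mean frequency = N / V = 14 / 10 = 1.4000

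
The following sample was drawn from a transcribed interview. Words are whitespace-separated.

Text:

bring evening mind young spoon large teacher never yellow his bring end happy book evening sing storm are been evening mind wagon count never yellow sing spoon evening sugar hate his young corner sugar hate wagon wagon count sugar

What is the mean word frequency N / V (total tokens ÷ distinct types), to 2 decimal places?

N = 39 tokens, V = 22 types.
Mean frequency = N / V = 39 / 22 = 1.77

1.77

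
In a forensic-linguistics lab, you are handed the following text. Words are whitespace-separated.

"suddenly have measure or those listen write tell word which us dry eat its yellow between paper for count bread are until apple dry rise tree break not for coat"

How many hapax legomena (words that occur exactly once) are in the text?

Frequencies: dry:2, for:2, suddenly:1, have:1, measure:1, or:1, those:1, listen:1, write:1, tell:1, word:1, which:1, us:1, eat:1, its:1, yellow:1, between:1, paper:1, count:1, bread:1, … (8 more, each freq 1)
Hapax (freq=1): apple, are, between, bread, break, coat, count, eat, have, its, listen, measure, not, or, paper, rise, suddenly, tell, those, tree, until, us, which, word, write, yellow

26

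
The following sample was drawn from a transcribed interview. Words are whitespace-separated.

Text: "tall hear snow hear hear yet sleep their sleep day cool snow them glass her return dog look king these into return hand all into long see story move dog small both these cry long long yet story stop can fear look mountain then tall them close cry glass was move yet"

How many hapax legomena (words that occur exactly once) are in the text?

17

Frequencies: hear:3, yet:3, long:3, tall:2, snow:2, sleep:2, them:2, glass:2, return:2, dog:2, look:2, these:2, into:2, story:2, move:2, cry:2, their:1, day:1, cool:1, her:1, … (13 more, each freq 1)
Hapax (freq=1): all, both, can, close, cool, day, fear, hand, her, king, mountain, see, small, stop, their, then, was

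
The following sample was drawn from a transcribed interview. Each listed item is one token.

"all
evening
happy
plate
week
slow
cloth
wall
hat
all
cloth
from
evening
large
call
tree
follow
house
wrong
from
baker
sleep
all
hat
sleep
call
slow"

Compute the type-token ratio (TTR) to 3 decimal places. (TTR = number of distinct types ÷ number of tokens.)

0.667

N = 27 tokens, V = 18 types.
TTR = V / N = 18 / 27 = 0.667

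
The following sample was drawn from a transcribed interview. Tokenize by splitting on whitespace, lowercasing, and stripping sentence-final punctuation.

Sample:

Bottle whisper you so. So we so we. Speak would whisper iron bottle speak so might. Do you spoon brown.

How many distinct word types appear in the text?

12

Distinct types: {bottle, brown, do, iron, might, so, speak, spoon, we, whisper, would, you}
V = 12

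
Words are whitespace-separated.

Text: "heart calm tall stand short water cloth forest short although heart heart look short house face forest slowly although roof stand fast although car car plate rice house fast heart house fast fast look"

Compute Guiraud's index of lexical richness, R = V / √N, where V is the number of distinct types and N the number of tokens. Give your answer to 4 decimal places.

N = 34, V = 18.
√N = 5.830952
R = 18 / 5.830952 = 3.0870

3.0870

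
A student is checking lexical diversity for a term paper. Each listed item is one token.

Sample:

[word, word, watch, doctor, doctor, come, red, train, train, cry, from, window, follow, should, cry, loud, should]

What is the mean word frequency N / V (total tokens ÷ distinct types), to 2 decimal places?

1.42

N = 17 tokens, V = 12 types.
Mean frequency = N / V = 17 / 12 = 1.42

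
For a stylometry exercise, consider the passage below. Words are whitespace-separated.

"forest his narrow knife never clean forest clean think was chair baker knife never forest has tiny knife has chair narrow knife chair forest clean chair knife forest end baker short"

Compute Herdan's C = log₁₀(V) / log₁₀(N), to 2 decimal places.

N = 31, V = 14.
log₁₀(V) = 1.146128, log₁₀(N) = 1.491362
C = 1.146128 / 1.491362 = 0.77

0.77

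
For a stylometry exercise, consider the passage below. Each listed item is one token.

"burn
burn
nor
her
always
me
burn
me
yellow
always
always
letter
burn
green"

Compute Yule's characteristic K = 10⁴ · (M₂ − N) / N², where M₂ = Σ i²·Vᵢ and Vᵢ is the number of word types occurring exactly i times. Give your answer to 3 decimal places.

1020.408

Frequencies: burn:4, always:3, me:2, nor:1, her:1, yellow:1, letter:1, green:1
N = 14. Frequency spectrum: V_1=5, V_2=1, V_3=1, V_4=1
M₂ = 1²·5 + 2²·1 + 3²·1 + 4²·1 = 34
K = 10000 × (34 − 14) / 14² = 1020.408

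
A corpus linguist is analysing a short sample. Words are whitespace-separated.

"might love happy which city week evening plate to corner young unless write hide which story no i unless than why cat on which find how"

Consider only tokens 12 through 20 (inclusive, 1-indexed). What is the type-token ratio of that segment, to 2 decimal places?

Segment tokens 12–20: unless, write, hide, which, story, no, i, unless, than
Segment N = 9, segment V = 8.
TTR = 8 / 9 = 0.89

0.89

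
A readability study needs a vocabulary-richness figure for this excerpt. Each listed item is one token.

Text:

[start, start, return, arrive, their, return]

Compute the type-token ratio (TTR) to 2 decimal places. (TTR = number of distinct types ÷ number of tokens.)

N = 6 tokens, V = 4 types.
TTR = V / N = 4 / 6 = 0.67

0.67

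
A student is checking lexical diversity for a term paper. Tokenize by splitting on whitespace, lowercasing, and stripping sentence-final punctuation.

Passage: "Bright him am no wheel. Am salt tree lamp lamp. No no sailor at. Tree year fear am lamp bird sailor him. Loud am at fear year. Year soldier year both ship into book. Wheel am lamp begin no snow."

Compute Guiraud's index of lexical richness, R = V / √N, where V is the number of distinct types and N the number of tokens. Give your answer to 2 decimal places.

3.32

N = 40, V = 21.
√N = 6.324555
R = 21 / 6.324555 = 3.32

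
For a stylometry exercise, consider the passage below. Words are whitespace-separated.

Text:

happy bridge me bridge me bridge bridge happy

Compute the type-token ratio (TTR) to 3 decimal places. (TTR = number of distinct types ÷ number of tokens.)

N = 8 tokens, V = 3 types.
TTR = V / N = 3 / 8 = 0.375

0.375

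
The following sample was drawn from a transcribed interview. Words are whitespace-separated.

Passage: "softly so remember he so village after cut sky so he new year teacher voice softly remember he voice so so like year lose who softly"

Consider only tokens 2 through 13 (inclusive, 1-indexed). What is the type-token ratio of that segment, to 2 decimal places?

Segment tokens 2–13: so, remember, he, so, village, after, cut, sky, so, he, new, year
Segment N = 12, segment V = 9.
TTR = 9 / 12 = 0.75

0.75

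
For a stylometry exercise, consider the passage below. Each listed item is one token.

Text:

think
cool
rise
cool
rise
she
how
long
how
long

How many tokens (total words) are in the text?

10

Tokens: think, cool, rise, cool, rise, she, how, long, how, long
N = 10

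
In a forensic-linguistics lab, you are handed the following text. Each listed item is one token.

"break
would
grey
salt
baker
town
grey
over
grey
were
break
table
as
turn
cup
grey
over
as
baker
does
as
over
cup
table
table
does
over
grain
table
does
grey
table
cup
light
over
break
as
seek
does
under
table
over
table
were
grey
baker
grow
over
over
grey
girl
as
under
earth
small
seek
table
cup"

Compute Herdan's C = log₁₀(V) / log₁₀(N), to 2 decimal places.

N = 58, V = 21.
log₁₀(V) = 1.322219, log₁₀(N) = 1.763428
C = 1.322219 / 1.763428 = 0.75

0.75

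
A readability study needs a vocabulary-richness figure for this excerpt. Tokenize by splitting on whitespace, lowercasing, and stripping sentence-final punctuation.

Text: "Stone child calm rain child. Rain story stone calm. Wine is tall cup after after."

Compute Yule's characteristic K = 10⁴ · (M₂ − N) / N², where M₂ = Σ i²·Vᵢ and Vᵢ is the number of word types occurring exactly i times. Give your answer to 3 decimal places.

444.444

Frequencies: stone:2, child:2, calm:2, rain:2, after:2, story:1, wine:1, is:1, tall:1, cup:1
N = 15. Frequency spectrum: V_1=5, V_2=5
M₂ = 1²·5 + 2²·5 = 25
K = 10000 × (25 − 15) / 15² = 444.444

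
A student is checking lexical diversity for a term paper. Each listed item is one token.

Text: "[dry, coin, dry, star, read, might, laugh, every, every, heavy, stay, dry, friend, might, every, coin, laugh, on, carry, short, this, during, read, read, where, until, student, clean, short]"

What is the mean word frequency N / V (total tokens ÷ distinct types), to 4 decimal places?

1.5263

N = 29 tokens, V = 19 types.
Mean frequency = N / V = 29 / 19 = 1.5263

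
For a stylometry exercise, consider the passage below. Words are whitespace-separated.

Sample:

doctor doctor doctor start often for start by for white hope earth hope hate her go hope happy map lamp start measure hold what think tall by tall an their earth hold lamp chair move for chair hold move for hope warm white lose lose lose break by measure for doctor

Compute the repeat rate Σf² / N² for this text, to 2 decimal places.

0.05

Frequencies: for:5, doctor:4, hope:4, start:3, by:3, hold:3, lose:3, white:2, earth:2, lamp:2, measure:2, tall:2, chair:2, move:2, often:1, hate:1, her:1, go:1, happy:1, map:1, … (6 more, each freq 1)
Σf² = 133; N² = 2601
Repeat rate = 133 / 2601 = 0.05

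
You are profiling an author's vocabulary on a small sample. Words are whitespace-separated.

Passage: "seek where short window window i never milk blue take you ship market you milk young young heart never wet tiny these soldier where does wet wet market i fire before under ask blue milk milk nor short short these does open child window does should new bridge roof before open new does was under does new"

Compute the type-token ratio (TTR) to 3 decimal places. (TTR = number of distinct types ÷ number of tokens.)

N = 57 tokens, V = 31 types.
TTR = V / N = 31 / 57 = 0.544

0.544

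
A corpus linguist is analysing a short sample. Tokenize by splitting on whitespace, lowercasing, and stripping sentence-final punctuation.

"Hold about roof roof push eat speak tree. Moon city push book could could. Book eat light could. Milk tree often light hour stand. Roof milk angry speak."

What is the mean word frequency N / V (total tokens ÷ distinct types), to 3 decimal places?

N = 28 tokens, V = 17 types.
Mean frequency = N / V = 28 / 17 = 1.647

1.647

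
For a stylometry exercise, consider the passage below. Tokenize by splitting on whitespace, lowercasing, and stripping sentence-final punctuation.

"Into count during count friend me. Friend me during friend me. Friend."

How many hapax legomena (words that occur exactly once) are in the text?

1

Frequencies: friend:4, me:3, count:2, during:2, into:1
Hapax (freq=1): into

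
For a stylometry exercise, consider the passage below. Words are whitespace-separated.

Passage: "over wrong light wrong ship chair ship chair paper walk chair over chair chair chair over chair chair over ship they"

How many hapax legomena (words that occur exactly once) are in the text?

4

Frequencies: chair:8, over:4, ship:3, wrong:2, light:1, paper:1, walk:1, they:1
Hapax (freq=1): light, paper, they, walk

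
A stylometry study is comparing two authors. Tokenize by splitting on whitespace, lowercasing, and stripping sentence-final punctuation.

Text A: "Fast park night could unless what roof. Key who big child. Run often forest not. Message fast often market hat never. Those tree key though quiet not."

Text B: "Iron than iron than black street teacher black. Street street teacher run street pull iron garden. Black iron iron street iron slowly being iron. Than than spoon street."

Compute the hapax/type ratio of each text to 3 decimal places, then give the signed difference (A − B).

A: hapax=19, V=23, ratio=0.826
B: hapax=6, V=11, ratio=0.545
Difference = 0.826 − 0.545 = 0.281

0.281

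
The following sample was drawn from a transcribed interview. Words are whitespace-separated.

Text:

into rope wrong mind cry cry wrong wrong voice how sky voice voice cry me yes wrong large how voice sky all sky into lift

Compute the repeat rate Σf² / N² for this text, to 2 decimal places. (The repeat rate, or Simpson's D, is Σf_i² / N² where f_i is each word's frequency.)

0.10

Frequencies: wrong:4, voice:4, cry:3, sky:3, into:2, how:2, rope:1, mind:1, me:1, yes:1, large:1, all:1, lift:1
Σf² = 65; N² = 625
Repeat rate = 65 / 625 = 0.10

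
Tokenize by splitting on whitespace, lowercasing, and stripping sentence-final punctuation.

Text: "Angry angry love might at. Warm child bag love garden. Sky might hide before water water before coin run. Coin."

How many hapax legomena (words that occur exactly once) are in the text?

8

Frequencies: angry:2, love:2, might:2, before:2, water:2, coin:2, at:1, warm:1, child:1, bag:1, garden:1, sky:1, hide:1, run:1
Hapax (freq=1): at, bag, child, garden, hide, run, sky, warm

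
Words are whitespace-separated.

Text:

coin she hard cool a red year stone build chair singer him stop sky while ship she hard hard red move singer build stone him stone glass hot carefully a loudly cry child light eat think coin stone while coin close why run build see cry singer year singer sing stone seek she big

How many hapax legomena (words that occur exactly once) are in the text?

Frequencies: stone:5, singer:4, coin:3, she:3, hard:3, build:3, a:2, red:2, year:2, him:2, while:2, cry:2, cool:1, chair:1, stop:1, sky:1, ship:1, move:1, glass:1, hot:1, … (13 more, each freq 1)
Hapax (freq=1): big, carefully, chair, child, close, cool, eat, glass, hot, light, loudly, move, run, see, seek, ship, sing, sky, stop, think, why

21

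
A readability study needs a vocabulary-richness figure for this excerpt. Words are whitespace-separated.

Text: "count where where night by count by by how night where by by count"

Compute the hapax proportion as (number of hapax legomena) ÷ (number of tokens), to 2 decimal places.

0.07

Frequencies: by:5, count:3, where:3, night:2, how:1
Hapax count = 1; token count = 14.
Ratio = 1 / 14 = 0.07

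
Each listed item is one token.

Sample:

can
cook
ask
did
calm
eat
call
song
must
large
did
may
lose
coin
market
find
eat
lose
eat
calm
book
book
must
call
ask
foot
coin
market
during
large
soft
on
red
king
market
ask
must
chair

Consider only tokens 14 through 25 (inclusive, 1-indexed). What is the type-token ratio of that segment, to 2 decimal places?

0.83

Segment tokens 14–25: coin, market, find, eat, lose, eat, calm, book, book, must, call, ask
Segment N = 12, segment V = 10.
TTR = 10 / 12 = 0.83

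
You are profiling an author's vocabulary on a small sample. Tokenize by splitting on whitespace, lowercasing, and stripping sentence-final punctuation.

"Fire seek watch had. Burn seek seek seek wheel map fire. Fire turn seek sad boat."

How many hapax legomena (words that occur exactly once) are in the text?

Frequencies: seek:5, fire:3, watch:1, had:1, burn:1, wheel:1, map:1, turn:1, sad:1, boat:1
Hapax (freq=1): boat, burn, had, map, sad, turn, watch, wheel

8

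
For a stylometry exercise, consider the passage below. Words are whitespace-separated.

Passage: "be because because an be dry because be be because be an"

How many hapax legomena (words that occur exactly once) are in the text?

1

Frequencies: be:5, because:4, an:2, dry:1
Hapax (freq=1): dry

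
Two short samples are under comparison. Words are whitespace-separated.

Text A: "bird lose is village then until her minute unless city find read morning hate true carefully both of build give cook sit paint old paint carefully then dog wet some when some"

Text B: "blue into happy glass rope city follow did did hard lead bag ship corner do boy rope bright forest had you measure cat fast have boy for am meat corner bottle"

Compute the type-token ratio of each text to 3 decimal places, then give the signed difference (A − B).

TTR(A) = 28/32 = 0.875
TTR(B) = 27/31 = 0.871
Difference = 0.875 − 0.871 = 0.004

0.004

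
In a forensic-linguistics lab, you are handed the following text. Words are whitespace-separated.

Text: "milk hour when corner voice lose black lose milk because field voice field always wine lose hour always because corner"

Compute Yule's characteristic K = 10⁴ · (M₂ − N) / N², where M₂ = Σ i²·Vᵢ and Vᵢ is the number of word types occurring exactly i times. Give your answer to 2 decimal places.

500.00

Frequencies: lose:3, milk:2, hour:2, corner:2, voice:2, because:2, field:2, always:2, when:1, black:1, wine:1
N = 20. Frequency spectrum: V_1=3, V_2=7, V_3=1
M₂ = 1²·3 + 2²·7 + 3²·1 = 40
K = 10000 × (40 − 20) / 20² = 500.00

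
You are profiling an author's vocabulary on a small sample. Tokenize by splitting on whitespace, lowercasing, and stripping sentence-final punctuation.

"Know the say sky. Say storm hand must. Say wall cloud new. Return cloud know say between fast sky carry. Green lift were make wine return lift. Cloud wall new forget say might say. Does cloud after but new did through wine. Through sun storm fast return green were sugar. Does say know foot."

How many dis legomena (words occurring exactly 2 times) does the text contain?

10

Frequencies: say:7, cloud:4, know:3, new:3, return:3, sky:2, storm:2, wall:2, fast:2, green:2, lift:2, were:2, wine:2, does:2, through:2, the:1, hand:1, must:1, between:1, carry:1, … (9 more, each freq 1)
Words with frequency 2: does, fast, green, lift, sky, storm, through, wall, were, wine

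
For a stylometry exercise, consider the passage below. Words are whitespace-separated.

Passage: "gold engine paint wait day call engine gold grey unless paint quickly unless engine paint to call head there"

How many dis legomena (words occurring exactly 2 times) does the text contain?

Frequencies: engine:3, paint:3, gold:2, call:2, unless:2, wait:1, day:1, grey:1, quickly:1, to:1, head:1, there:1
Words with frequency 2: call, gold, unless

3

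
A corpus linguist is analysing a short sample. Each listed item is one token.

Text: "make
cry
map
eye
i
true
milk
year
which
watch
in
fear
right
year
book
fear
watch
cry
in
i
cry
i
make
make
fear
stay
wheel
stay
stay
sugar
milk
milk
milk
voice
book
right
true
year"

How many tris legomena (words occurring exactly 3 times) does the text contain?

Frequencies: milk:4, make:3, cry:3, i:3, year:3, fear:3, stay:3, true:2, watch:2, in:2, right:2, book:2, map:1, eye:1, which:1, wheel:1, sugar:1, voice:1
Words with frequency 3: cry, fear, i, make, stay, year

6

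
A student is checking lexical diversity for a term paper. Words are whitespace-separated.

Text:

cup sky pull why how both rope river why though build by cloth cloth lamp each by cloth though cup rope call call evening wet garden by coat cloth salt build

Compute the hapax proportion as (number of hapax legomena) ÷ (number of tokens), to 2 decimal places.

0.39

Frequencies: cloth:4, by:3, cup:2, why:2, rope:2, though:2, build:2, call:2, sky:1, pull:1, how:1, both:1, river:1, lamp:1, each:1, evening:1, wet:1, garden:1, coat:1, salt:1
Hapax count = 12; token count = 31.
Ratio = 12 / 31 = 0.39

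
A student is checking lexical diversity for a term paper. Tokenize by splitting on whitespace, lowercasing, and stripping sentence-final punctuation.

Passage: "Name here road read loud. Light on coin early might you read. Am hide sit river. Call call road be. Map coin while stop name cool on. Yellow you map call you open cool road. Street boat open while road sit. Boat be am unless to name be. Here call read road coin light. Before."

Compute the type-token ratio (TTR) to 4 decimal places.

0.5091

N = 55 tokens, V = 28 types.
TTR = V / N = 28 / 55 = 0.5091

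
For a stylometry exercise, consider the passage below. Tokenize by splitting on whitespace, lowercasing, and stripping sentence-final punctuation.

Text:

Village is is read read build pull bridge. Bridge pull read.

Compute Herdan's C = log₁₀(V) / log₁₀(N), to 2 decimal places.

0.75

N = 11, V = 6.
log₁₀(V) = 0.778151, log₁₀(N) = 1.041393
C = 0.778151 / 1.041393 = 0.75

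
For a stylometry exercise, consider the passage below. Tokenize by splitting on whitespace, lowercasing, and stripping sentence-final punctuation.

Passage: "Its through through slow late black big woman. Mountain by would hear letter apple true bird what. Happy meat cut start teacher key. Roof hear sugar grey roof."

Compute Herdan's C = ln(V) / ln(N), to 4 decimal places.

0.9660

N = 28, V = 25.
ln(V) = 3.218876, ln(N) = 3.332205
C = 3.218876 / 3.332205 = 0.9660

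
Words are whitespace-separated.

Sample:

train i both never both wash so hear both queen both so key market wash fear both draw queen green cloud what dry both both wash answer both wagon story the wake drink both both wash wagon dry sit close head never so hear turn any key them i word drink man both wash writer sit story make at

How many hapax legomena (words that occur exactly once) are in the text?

Frequencies: both:11, wash:5, so:3, i:2, never:2, hear:2, queen:2, key:2, dry:2, wagon:2, story:2, drink:2, sit:2, train:1, market:1, fear:1, draw:1, green:1, cloud:1, what:1, … (13 more, each freq 1)
Hapax (freq=1): answer, any, at, close, cloud, draw, fear, green, head, make, man, market, the, them, train, turn, wake, what, word, writer

20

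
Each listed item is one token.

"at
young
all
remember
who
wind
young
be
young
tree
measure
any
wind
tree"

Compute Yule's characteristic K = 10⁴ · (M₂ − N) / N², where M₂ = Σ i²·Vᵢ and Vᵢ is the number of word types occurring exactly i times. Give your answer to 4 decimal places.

Frequencies: young:3, wind:2, tree:2, at:1, all:1, remember:1, who:1, be:1, measure:1, any:1
N = 14. Frequency spectrum: V_1=7, V_2=2, V_3=1
M₂ = 1²·7 + 2²·2 + 3²·1 = 24
K = 10000 × (24 − 14) / 14² = 510.2041

510.2041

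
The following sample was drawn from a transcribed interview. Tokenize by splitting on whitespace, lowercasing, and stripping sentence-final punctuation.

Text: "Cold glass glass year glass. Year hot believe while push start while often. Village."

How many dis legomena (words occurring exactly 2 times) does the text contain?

2

Frequencies: glass:3, year:2, while:2, cold:1, hot:1, believe:1, push:1, start:1, often:1, village:1
Words with frequency 2: while, year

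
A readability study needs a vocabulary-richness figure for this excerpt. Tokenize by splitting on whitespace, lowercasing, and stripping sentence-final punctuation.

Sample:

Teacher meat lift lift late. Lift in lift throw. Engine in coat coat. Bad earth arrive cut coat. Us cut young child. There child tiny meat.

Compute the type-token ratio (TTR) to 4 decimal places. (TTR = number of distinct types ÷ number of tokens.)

N = 26 tokens, V = 17 types.
TTR = V / N = 17 / 26 = 0.6538

0.6538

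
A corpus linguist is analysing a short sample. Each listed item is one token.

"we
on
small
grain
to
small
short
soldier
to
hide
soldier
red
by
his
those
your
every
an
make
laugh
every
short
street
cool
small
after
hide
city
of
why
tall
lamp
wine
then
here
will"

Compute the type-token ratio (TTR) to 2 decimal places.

N = 36 tokens, V = 29 types.
TTR = V / N = 29 / 36 = 0.81

0.81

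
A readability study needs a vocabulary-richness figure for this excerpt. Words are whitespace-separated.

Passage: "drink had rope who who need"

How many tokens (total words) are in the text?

6

Tokens: drink, had, rope, who, who, need
N = 6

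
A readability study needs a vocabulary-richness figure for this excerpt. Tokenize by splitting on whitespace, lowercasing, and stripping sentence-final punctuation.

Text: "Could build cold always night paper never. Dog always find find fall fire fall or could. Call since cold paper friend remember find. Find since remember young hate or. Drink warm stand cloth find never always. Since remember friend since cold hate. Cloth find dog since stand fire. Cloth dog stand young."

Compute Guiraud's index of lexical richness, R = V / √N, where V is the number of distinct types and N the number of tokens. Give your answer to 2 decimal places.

3.05

N = 52, V = 22.
√N = 7.211103
R = 22 / 7.211103 = 3.05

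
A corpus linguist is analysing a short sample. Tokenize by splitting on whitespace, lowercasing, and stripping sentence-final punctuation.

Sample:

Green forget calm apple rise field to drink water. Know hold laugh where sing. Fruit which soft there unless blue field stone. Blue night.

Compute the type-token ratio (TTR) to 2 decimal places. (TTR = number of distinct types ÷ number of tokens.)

N = 24 tokens, V = 22 types.
TTR = V / N = 22 / 24 = 0.92

0.92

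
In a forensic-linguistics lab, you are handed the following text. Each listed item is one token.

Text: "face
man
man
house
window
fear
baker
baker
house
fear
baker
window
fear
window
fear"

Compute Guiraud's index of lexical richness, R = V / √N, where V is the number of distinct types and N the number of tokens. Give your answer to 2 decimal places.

1.55

N = 15, V = 6.
√N = 3.872983
R = 6 / 3.872983 = 1.55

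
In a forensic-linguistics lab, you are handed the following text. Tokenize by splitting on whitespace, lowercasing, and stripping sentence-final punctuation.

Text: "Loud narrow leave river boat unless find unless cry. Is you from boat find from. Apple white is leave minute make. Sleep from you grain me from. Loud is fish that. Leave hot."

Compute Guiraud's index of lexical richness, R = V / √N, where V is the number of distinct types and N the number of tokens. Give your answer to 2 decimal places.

N = 33, V = 21.
√N = 5.744563
R = 21 / 5.744563 = 3.66

3.66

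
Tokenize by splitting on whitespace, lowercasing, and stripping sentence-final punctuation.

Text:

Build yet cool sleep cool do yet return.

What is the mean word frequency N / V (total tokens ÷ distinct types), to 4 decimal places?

1.3333

N = 8 tokens, V = 6 types.
Mean frequency = N / V = 8 / 6 = 1.3333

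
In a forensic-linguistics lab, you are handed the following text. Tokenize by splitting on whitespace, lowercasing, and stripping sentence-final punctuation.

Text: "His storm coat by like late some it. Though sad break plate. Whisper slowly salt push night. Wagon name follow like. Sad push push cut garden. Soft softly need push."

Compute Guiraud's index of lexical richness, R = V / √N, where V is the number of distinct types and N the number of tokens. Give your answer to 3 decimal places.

4.564

N = 30, V = 25.
√N = 5.477226
R = 25 / 5.477226 = 4.564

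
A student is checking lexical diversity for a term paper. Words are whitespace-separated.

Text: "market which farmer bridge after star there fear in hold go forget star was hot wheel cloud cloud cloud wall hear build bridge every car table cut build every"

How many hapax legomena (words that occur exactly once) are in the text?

Frequencies: cloud:3, bridge:2, star:2, build:2, every:2, market:1, which:1, farmer:1, after:1, there:1, fear:1, in:1, hold:1, go:1, forget:1, was:1, hot:1, wheel:1, wall:1, hear:1, … (3 more, each freq 1)
Hapax (freq=1): after, car, cut, farmer, fear, forget, go, hear, hold, hot, in, market, table, there, wall, was, wheel, which

18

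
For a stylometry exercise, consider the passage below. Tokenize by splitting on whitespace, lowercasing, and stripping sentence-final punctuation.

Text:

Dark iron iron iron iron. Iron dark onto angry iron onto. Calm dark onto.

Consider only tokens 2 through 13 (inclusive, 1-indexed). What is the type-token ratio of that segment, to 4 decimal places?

0.4167

Segment tokens 2–13: iron, iron, iron, iron, iron, dark, onto, angry, iron, onto, calm, dark
Segment N = 12, segment V = 5.
TTR = 5 / 12 = 0.4167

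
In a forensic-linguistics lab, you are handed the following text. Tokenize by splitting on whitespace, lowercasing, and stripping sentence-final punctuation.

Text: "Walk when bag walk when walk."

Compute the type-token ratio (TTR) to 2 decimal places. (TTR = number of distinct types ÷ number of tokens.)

N = 6 tokens, V = 3 types.
TTR = V / N = 3 / 6 = 0.50

0.50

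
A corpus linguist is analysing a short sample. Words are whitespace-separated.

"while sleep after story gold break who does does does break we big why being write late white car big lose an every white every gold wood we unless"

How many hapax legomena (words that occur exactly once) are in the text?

Frequencies: does:3, gold:2, break:2, we:2, big:2, white:2, every:2, while:1, sleep:1, after:1, story:1, who:1, why:1, being:1, write:1, late:1, car:1, lose:1, an:1, wood:1, … (1 more, each freq 1)
Hapax (freq=1): after, an, being, car, late, lose, sleep, story, unless, while, who, why, wood, write

14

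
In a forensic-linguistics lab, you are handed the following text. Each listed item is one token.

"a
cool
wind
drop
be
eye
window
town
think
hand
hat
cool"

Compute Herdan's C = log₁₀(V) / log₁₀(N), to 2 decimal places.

N = 12, V = 11.
log₁₀(V) = 1.041393, log₁₀(N) = 1.079181
C = 1.041393 / 1.079181 = 0.96

0.96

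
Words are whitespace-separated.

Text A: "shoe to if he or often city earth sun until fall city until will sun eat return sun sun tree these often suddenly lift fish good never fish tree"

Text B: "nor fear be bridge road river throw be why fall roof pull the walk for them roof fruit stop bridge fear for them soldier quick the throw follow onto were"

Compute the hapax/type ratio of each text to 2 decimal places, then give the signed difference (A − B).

0.07

A: hapax=15, V=21, ratio=0.71
B: hapax=14, V=22, ratio=0.64
Difference = 0.71 − 0.64 = 0.07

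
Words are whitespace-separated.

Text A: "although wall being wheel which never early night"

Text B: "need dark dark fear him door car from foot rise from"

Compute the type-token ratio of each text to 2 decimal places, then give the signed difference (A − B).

0.18

TTR(A) = 8/8 = 1.00
TTR(B) = 9/11 = 0.82
Difference = 1.00 − 0.82 = 0.18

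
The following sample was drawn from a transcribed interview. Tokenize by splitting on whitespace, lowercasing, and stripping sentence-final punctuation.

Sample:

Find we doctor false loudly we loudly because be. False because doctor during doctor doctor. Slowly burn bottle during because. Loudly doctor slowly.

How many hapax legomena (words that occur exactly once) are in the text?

Frequencies: doctor:5, loudly:3, because:3, we:2, false:2, during:2, slowly:2, find:1, be:1, burn:1, bottle:1
Hapax (freq=1): be, bottle, burn, find

4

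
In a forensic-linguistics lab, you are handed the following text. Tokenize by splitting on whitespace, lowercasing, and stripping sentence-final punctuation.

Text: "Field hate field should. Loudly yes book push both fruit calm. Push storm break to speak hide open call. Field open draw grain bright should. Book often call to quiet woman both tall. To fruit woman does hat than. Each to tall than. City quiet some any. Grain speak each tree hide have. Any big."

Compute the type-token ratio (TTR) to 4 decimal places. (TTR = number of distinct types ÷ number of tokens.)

N = 55 tokens, V = 34 types.
TTR = V / N = 34 / 55 = 0.6182

0.6182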